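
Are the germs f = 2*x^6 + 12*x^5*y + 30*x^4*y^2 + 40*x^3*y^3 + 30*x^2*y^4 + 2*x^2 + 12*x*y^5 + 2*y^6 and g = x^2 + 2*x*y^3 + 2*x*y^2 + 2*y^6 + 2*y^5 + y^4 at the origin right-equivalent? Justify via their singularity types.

The Hessian of f at 0 is [[4, 0], [0, 0]] with rank 1, so corank 1. A Groebner basis of the Jacobian ideal J(f) in C{x,y} is {y^5, x}; counting standard monomials gives mu = 5. Corank 1: A-series; mu = 5 gives A_5. The Hessian of g at 0 is [[2, 0], [0, 0]] with rank 1, so corank 1. A Groebner basis of the Jacobian ideal J(g) in C{x,y} is {x*y^2 - x*y + x + y^2, x + y^3 + y^2, x^2 + x*y - x - y^2}; counting standard monomials gives mu = 5. Corank 1: A-series; mu = 5 gives A_5. Both have type A_5, hence right-equivalent.

Yes.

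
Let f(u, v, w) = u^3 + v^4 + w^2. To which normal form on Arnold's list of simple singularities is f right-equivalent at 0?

The Hessian of f at 0 has rank 1. Corank 2; j^3 = u^3 is a perfect cube, so E-series; the 4-jet and mu = 6 give E_6.

E6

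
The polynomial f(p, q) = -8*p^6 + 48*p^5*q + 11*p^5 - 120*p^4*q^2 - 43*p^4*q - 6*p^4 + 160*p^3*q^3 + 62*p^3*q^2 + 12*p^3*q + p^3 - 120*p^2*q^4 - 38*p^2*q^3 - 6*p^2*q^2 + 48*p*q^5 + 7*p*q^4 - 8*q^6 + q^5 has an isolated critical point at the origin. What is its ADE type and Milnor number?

Type E_8, Milnor number mu = 8.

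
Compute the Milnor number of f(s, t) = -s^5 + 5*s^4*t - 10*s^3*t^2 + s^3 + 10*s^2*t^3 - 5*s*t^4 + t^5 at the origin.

8

The Hessian of f at 0 has rank 0. Corank 2; j^3 = s^3 is a perfect cube, so E-series; the 5-jet and mu = 8 give E_8.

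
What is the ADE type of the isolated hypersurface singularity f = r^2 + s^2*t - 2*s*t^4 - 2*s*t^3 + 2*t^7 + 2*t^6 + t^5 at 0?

D_8

The Hessian of f at 0 has rank 1. Corank 2; j^3 = s^2*t has shape L^2 M (L != M), so D-series; mu = 8 gives D_8.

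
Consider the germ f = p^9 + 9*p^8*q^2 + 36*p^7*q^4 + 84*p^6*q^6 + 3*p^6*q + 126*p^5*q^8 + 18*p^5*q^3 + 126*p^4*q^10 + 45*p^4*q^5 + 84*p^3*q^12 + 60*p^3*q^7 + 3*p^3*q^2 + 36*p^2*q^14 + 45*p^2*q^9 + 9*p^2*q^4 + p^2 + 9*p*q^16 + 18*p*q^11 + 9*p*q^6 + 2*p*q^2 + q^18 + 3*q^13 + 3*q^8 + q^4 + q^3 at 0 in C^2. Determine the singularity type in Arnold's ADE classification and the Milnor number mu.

The Hessian of f at 0 has rank 1. Corank 1: A-series; mu = 2 gives A_2.

Type A2, Milnor number mu = 2.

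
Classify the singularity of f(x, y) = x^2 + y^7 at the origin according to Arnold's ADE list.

A_6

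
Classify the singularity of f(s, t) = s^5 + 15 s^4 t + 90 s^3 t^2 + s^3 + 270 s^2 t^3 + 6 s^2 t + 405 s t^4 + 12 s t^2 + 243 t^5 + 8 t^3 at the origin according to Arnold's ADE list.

The Hessian of f at 0 is [[0, 0], [0, 0]] with rank 0, so corank 2. A Groebner basis of the Jacobian ideal J(f) in C{s,t} is {t^5, s*t^3 + 9*t^4/4, s^2 + 4*s*t + 4*t^2}; counting standard monomials gives mu = 8. Corank 2; j^3 = (s + 2*t)^3 is a perfect cube, so E-series; the 5-jet and mu = 8 give E_8.

E_8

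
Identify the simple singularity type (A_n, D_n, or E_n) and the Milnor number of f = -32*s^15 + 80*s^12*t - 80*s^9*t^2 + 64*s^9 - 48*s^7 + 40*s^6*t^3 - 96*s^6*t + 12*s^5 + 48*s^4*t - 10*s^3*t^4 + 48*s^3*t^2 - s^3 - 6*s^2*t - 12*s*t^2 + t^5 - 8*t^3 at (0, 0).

Type E_8, Milnor number mu = 8.

The Hessian of f at 0 has rank 0. Corank 2; j^3 = -(s + 2*t)^3 is a perfect cube, so E-series; the 5-jet and mu = 8 give E_8.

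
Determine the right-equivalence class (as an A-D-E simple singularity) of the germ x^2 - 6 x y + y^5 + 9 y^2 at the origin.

A_{4}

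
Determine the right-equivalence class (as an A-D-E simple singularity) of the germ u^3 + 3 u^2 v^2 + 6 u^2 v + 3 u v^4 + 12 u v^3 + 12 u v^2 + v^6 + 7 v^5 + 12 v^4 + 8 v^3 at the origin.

The Hessian of f at 0 has rank 0. Corank 2; j^3 = (u + 2*v)^3 is a perfect cube, so E-series; the 5-jet and mu = 8 give E_8.

E8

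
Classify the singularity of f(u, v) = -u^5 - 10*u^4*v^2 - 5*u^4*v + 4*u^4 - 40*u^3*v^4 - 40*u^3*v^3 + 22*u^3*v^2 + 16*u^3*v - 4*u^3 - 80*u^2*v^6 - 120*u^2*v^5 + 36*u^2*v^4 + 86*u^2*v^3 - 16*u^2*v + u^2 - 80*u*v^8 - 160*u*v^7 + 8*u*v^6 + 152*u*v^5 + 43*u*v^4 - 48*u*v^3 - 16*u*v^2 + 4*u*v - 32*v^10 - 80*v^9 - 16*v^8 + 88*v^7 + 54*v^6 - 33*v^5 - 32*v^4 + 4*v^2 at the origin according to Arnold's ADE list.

A_{4}

The Hessian of f at 0 has rank 1. Corank 1: A-series; mu = 4 gives A_4.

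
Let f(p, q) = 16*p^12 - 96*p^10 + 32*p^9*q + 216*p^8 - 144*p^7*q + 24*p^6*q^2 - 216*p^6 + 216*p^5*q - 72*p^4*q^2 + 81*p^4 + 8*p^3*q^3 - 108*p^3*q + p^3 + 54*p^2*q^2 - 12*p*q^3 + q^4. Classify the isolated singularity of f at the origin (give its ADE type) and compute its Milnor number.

Type E_6, Milnor number mu = 6.

The Hessian of f at 0 is [[0, 0], [0, 0]] with rank 0, so corank 2. A Groebner basis of the Jacobian ideal J(f) in C{p,q} is {q^4, p*q^2 - q^3/9, p^2}; counting standard monomials gives mu = 6. Corank 2; j^3 = p^3 is a perfect cube, so E-series; the 4-jet and mu = 6 give E_6.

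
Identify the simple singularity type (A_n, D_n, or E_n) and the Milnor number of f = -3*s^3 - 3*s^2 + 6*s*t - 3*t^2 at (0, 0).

Type A2, Milnor number mu = 2.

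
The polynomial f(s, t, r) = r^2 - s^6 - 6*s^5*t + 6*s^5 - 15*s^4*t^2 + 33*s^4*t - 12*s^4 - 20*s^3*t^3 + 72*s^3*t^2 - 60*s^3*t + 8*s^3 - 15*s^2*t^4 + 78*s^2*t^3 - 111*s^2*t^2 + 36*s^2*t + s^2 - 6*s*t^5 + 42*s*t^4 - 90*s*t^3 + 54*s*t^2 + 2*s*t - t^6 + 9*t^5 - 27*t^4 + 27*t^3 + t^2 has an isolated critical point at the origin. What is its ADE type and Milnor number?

Type A2, Milnor number mu = 2.

The Hessian of f at 0 has rank 2. Corank 1: A-series; mu = 2 gives A_2.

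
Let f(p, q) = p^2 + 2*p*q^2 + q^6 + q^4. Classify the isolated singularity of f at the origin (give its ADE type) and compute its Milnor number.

The Hessian of f at 0 has rank 1. Corank 1: A-series; mu = 5 gives A_5.

Type A5, Milnor number mu = 5.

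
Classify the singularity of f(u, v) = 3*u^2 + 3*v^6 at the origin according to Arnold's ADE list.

A_5

The Hessian of f at 0 is [[6, 0], [0, 0]] with rank 1, so corank 1. A Groebner basis of the Jacobian ideal J(f) in C{u,v} is {v^5, u}; counting standard monomials gives mu = 5. Corank 1: A-series; mu = 5 gives A_5.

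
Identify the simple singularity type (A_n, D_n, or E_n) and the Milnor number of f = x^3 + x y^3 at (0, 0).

Type E_7, Milnor number mu = 7.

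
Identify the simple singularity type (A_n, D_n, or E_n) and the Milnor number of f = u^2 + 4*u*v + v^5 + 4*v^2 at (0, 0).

Type A_{4}, Milnor number mu = 4.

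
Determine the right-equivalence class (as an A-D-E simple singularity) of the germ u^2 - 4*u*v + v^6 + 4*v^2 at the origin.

A_{5}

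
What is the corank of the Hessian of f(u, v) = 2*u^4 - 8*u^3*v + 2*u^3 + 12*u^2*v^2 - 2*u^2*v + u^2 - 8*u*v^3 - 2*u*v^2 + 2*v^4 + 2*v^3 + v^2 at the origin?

Hessian at 0 has rank 2.

0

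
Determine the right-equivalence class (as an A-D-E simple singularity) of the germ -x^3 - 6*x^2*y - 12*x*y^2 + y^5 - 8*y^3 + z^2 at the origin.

E8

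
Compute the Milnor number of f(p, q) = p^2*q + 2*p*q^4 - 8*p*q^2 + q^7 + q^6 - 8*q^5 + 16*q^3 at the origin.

The Hessian of f at 0 is [[0, 0], [0, 0]] with rank 0, so corank 2. A Groebner basis of the Jacobian ideal J(f) in C{p,q} is {p*q + q^4 - 4*q^2, p^3 - 8*p^2 + 64*p*q - 64*q^3 - 128*q^2, p^2*q - 4*p^2/3 + 32*p*q/3 - 16*q^3 - 64*q^2/3, -p^2/6 + p*q^2 + 4*p*q/3 - 4*q^3 - 8*q^2/3}; counting standard monomials gives mu = 7. Corank 2; j^3 = q*(p - 4*q)^2 has shape L^2 M (L != M), so D-series; mu = 7 gives D_7.

7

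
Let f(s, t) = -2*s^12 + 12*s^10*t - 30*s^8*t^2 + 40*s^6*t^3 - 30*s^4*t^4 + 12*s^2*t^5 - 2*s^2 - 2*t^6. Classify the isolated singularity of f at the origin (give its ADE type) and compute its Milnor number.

The Hessian of f at 0 is [[-4, 0], [0, 0]] with rank 1, so corank 1. A Groebner basis of the Jacobian ideal J(f) in C{s,t} is {t^5, s}; counting standard monomials gives mu = 5. Corank 1: A-series; mu = 5 gives A_5.

Type A5, Milnor number mu = 5.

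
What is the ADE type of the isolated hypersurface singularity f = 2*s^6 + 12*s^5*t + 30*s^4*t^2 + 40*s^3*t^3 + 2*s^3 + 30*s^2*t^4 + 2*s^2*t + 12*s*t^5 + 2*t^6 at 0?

The Hessian of f at 0 is [[0, 0], [0, 0]] with rank 0, so corank 2. A Groebner basis of the Jacobian ideal J(f) in C{s,t} is {-s*t/6 + t^5, s*t^2, s^2 + s*t}; counting standard monomials gives mu = 7. Corank 2; j^3 = 2*s^2*(s + t) has shape L^2 M (L != M), so D-series; mu = 7 gives D_7.

D7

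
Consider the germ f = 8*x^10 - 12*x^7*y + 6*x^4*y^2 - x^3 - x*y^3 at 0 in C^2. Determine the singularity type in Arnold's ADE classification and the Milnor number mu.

Type E7, Milnor number mu = 7.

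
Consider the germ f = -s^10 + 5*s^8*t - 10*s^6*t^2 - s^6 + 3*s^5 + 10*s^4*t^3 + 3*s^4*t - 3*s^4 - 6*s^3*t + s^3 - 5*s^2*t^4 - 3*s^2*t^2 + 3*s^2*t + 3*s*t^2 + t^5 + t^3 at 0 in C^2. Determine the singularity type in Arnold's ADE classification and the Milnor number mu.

Type E_8, Milnor number mu = 8.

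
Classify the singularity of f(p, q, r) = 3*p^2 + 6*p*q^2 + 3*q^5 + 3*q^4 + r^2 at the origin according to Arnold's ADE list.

A_4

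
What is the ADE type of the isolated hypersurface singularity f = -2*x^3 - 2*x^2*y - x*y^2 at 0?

D4

The Hessian of f at 0 has rank 0. Corank 2; j^3 = -x*(2*x^2 + 2*x*y + y^2) splits into three distinct lines over C (the quadratic factor has nonzero discriminant), so D_4.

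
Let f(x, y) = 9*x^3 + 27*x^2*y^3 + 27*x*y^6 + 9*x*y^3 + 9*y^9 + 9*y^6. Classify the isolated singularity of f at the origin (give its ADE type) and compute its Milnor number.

The Hessian of f at 0 has rank 0. Corank 2; j^3 = 9*x^3 is a perfect cube, so E-series; the 4-jet and mu = 7 give E_7.

Type E7, Milnor number mu = 7.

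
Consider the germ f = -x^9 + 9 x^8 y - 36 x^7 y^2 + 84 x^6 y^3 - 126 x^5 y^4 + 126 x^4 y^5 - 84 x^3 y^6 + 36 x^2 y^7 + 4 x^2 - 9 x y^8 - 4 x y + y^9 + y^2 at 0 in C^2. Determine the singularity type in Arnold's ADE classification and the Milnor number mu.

The Hessian of f at 0 is [[8, -4], [-4, 2]] with rank 1, so corank 1. A Groebner basis of the Jacobian ideal J(f) in C{x,y} is {y^8, x - y/2}; counting standard monomials gives mu = 8. Corank 1: A-series; mu = 8 gives A_8.

Type A_{8}, Milnor number mu = 8.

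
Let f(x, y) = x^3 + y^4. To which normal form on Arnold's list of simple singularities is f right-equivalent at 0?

E6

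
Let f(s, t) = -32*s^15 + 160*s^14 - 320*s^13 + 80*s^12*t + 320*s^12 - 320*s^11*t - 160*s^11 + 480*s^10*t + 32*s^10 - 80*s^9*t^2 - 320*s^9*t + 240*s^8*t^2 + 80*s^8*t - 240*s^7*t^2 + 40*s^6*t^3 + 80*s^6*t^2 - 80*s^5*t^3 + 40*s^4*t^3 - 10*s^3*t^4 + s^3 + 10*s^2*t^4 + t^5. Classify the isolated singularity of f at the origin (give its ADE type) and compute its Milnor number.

Type E_8, Milnor number mu = 8.

The Hessian of f at 0 is [[0, 0], [0, 0]] with rank 0, so corank 2. A Groebner basis of the Jacobian ideal J(f) in C{s,t} is {t^4, s^2}; counting standard monomials gives mu = 8. Corank 2; j^3 = s^3 is a perfect cube, so E-series; the 5-jet and mu = 8 give E_8.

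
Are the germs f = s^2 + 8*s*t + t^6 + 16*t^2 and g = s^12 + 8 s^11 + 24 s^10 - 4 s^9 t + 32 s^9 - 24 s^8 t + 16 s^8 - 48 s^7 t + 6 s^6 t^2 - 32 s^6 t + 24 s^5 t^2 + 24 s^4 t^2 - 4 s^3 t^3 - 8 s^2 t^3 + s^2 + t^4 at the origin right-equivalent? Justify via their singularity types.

The Hessian of f at 0 has rank 1. Corank 1: A-series; mu = 5 gives A_5. The Hessian of g at 0 has rank 1. Corank 1: A-series; mu = 3 gives A_3. f is A_5 but g is A_3, hence not right-equivalent.

No.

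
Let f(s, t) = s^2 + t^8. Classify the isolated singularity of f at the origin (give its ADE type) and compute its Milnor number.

Type A_{7}, Milnor number mu = 7.

The Hessian of f at 0 has rank 1. Corank 1: A-series; mu = 7 gives A_7.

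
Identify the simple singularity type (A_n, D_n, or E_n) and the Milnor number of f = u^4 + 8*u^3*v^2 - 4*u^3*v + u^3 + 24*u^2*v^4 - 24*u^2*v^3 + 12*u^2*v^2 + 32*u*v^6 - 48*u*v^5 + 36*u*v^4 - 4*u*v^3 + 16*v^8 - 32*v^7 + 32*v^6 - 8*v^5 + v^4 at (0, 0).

Type E6, Milnor number mu = 6.

The Hessian of f at 0 has rank 0. Corank 2; j^3 = u^3 is a perfect cube, so E-series; the 4-jet and mu = 6 give E_6.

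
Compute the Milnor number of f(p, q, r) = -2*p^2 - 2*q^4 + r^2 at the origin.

3

The Hessian of f at 0 is [[-4, 0, 0], [0, 0, 0], [0, 0, 2]] with rank 2, so corank 1. A Groebner basis of the Jacobian ideal J(f) in C{p,q,r} is {q^3, p, r}; counting standard monomials gives mu = 3. Corank 1: A-series; mu = 3 gives A_3.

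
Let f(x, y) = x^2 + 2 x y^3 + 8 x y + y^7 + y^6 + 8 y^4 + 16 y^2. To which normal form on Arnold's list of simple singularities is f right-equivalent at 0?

A6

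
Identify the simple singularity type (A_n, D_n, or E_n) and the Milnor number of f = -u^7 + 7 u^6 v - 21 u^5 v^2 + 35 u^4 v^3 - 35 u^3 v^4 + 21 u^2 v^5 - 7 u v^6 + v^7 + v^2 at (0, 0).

The Hessian of f at 0 is [[0, 0], [0, 2]] with rank 1, so corank 1. A Groebner basis of the Jacobian ideal J(f) in C{u,v} is {u^6, v}; counting standard monomials gives mu = 6. Corank 1: A-series; mu = 6 gives A_6.

Type A_6, Milnor number mu = 6.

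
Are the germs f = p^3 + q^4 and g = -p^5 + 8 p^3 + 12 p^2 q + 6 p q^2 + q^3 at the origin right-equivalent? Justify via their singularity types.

No.

The Hessian of f at 0 is [[0, 0], [0, 0]] with rank 0, so corank 2. A Groebner basis of the Jacobian ideal J(f) in C{p,q} is {q^3, p^2}; counting standard monomials gives mu = 6. Corank 2; j^3 = p^3 is a perfect cube, so E-series; the 4-jet and mu = 6 give E_6. The Hessian of g at 0 is [[0, 0], [0, 0]] with rank 0, so corank 2. A Groebner basis of the Jacobian ideal J(g) in C{p,q} is {q^5, p*q^3 + 3*q^4/8, p^2 + p*q + q^2/4}; counting standard monomials gives mu = 8. Corank 2; j^3 = (2*p + q)^3 is a perfect cube, so E-series; the 5-jet and mu = 8 give E_8. f is E_6 but g is E_8, hence not right-equivalent.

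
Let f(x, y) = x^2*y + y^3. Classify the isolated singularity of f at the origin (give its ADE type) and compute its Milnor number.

Type D_{4}, Milnor number mu = 4.

The Hessian of f at 0 has rank 0. Corank 2; j^3 = y*(x^2 + y^2) splits into three distinct lines over C (the quadratic factor has nonzero discriminant), so D_4.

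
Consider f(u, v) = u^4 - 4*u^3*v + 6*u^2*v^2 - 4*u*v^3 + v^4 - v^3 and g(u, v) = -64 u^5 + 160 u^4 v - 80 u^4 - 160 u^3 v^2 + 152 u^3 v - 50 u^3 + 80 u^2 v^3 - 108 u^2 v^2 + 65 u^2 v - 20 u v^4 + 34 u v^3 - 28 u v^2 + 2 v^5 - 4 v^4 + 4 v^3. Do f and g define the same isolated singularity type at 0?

The Hessian of f at 0 has rank 0. Corank 2; j^3 = -v^3 is a perfect cube, so E-series; the 4-jet and mu = 6 give E_6. The Hessian of g at 0 has rank 0. Corank 2; j^3 = -(2*u - v)*(5*u - 2*v)^2 has shape L^2 M (L != M), so D-series; mu = 6 gives D_6. f is E_6 but g is D_6, hence not right-equivalent.

No.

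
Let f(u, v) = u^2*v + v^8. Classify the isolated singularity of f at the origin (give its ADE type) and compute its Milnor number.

The Hessian of f at 0 is [[0, 0], [0, 0]] with rank 0, so corank 2. A Groebner basis of the Jacobian ideal J(f) in C{u,v} is {u^2/8 + v^7, u^3, u*v}; counting standard monomials gives mu = 9. Corank 2; j^3 = u^2*v has shape L^2 M (L != M), so D-series; mu = 9 gives D_9.

Type D_{9}, Milnor number mu = 9.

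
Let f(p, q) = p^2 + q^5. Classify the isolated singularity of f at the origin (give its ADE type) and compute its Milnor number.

Type A_{4}, Milnor number mu = 4.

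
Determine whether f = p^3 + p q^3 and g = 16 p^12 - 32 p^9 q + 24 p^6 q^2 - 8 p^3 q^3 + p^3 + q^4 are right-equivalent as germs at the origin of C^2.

No.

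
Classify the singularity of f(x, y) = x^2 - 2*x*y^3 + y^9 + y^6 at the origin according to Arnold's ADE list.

A_{8}

The Hessian of f at 0 is [[2, 0], [0, 0]] with rank 1, so corank 1. A Groebner basis of the Jacobian ideal J(f) in C{x,y} is {x^2*y^2, x^3, -x + y^3}; counting standard monomials gives mu = 8. Corank 1: A-series; mu = 8 gives A_8.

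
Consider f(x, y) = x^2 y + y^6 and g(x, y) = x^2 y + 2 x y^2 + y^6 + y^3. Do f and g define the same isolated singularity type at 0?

The Hessian of f at 0 is [[0, 0], [0, 0]] with rank 0, so corank 2. A Groebner basis of the Jacobian ideal J(f) in C{x,y} is {x^2/6 + y^5, x^3, x*y}; counting standard monomials gives mu = 7. Corank 2; j^3 = x^2*y has shape L^2 M (L != M), so D-series; mu = 7 gives D_7. The Hessian of g at 0 is [[0, 0], [0, 0]] with rank 0, so corank 2. A Groebner basis of the Jacobian ideal J(g) in C{x,y} is {x^2/6 + y^5 - y^2/6, x^3 + y^3, x*y + y^2}; counting standard monomials gives mu = 7. Corank 2; j^3 = y*(x + y)^2 has shape L^2 M (L != M), so D-series; mu = 7 gives D_7. Both have type D_7, hence right-equivalent.

Yes.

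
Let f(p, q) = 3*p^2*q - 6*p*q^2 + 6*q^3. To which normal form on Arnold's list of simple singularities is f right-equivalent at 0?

D_{4}

The Hessian of f at 0 is [[0, 0], [0, 0]] with rank 0, so corank 2. A Groebner basis of the Jacobian ideal J(f) in C{p,q} is {q^3, p^2 + 2*q^2, p*q - q^2}; counting standard monomials gives mu = 4. Corank 2; j^3 = 3*q*(p^2 - 2*p*q + 2*q^2) splits into three distinct lines over C (the quadratic factor has nonzero discriminant), so D_4.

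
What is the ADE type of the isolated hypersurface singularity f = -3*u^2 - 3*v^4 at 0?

A3

The Hessian of f at 0 is [[-6, 0], [0, 0]] with rank 1, so corank 1. A Groebner basis of the Jacobian ideal J(f) in C{u,v} is {v^3, u}; counting standard monomials gives mu = 3. Corank 1: A-series; mu = 3 gives A_3.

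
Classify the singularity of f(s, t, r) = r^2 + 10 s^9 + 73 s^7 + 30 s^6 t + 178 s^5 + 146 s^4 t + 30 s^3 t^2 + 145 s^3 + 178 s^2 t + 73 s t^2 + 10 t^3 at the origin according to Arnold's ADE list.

The Hessian of f at 0 is [[0, 0, 0], [0, 0, 0], [0, 0, 2]] with rank 1, so corank 2. A Groebner basis of the Jacobian ideal J(f) in C{s,t,r} is {t^3, s^2 - 11*t^2/71, s*t + 28*t^2/71, r}; counting standard monomials gives mu = 4. Corank 2; j^3 = (5*s + 2*t)*(29*s^2 + 24*s*t + 5*t^2) splits into three distinct lines over C (the quadratic factor has nonzero discriminant), so D_4.

D4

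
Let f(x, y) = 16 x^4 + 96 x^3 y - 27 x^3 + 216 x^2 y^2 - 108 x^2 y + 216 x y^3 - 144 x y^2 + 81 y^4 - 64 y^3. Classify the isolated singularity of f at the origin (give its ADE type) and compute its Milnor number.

The Hessian of f at 0 has rank 0. Corank 2; j^3 = -(3*x + 4*y)^3 is a perfect cube, so E-series; the 4-jet and mu = 6 give E_6.

Type E_{6}, Milnor number mu = 6.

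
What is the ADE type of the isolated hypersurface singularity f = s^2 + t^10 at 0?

The Hessian of f at 0 has rank 1. Corank 1: A-series; mu = 9 gives A_9.

A_{9}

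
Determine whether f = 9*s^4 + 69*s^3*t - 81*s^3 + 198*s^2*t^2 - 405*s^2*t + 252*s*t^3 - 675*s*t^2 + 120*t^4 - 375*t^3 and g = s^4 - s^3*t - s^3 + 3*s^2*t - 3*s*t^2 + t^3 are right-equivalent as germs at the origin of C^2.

The Hessian of f at 0 has rank 0. Corank 2; j^3 = -3*(3*s + 5*t)^3 is a perfect cube, so E-series; the 4-jet and mu = 7 give E_7. The Hessian of g at 0 has rank 0. Corank 2; j^3 = -(s - t)^3 is a perfect cube, so E-series; the 4-jet and mu = 7 give E_7. Both have type E_7, hence right-equivalent.

Yes.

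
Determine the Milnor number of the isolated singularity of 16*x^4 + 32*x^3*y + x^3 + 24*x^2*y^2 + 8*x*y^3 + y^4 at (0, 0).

The Hessian of f at 0 has rank 0. Corank 2; j^3 = x^3 is a perfect cube, so E-series; the 4-jet and mu = 6 give E_6.

6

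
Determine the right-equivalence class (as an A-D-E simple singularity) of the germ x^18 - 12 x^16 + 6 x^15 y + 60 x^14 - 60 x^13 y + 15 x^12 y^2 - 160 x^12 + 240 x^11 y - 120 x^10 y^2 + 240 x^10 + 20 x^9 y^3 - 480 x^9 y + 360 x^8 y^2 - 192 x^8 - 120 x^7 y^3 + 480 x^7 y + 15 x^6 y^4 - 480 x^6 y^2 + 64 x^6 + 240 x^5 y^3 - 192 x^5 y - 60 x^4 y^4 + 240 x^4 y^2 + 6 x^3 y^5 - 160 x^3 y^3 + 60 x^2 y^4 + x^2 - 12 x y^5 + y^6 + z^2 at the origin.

The Hessian of f at 0 has rank 2. Corank 1: A-series; mu = 5 gives A_5.

A_{5}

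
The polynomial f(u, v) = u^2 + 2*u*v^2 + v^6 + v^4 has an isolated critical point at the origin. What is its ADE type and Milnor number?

Type A5, Milnor number mu = 5.

The Hessian of f at 0 has rank 1. Corank 1: A-series; mu = 5 gives A_5.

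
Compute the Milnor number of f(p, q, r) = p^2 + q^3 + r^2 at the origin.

2

The Hessian of f at 0 has rank 2. Corank 1: A-series; mu = 2 gives A_2.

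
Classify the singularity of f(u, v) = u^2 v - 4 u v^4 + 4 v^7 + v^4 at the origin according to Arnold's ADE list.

D5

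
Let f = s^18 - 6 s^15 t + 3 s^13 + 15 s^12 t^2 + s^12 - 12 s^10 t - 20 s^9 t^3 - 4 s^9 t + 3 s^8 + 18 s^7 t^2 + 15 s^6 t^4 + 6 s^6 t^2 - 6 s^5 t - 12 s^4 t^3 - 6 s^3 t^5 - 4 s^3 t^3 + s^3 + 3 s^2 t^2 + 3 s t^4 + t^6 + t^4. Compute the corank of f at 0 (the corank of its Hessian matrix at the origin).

2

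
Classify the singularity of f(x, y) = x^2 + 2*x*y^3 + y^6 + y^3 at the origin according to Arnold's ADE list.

A_{2}

The Hessian of f at 0 is [[2, 0], [0, 0]] with rank 1, so corank 1. A Groebner basis of the Jacobian ideal J(f) in C{x,y} is {y^2, x}; counting standard monomials gives mu = 2. Corank 1: A-series; mu = 2 gives A_2.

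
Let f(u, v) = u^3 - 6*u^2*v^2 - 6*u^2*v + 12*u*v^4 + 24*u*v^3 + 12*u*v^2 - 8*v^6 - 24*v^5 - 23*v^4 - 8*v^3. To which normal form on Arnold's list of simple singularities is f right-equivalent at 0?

The Hessian of f at 0 has rank 0. Corank 2; j^3 = (u - 2*v)^3 is a perfect cube, so E-series; the 4-jet and mu = 6 give E_6.

E_{6}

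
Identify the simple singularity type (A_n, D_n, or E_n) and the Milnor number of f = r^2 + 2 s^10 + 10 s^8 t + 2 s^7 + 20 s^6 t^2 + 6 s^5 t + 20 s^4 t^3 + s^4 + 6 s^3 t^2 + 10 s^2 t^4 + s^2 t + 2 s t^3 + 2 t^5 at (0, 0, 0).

Type D6, Milnor number mu = 6.

The Hessian of f at 0 is [[0, 0, 0], [0, 0, 0], [0, 0, 2]] with rank 1, so corank 2. A Groebner basis of the Jacobian ideal J(f) in C{s,t,r} is {s^3, s^2*t, -s^2/4 + s*t^2, s*t + t^3, r}; counting standard monomials gives mu = 6. Corank 2; j^3 = s^2*t has shape L^2 M (L != M), so D-series; mu = 6 gives D_6.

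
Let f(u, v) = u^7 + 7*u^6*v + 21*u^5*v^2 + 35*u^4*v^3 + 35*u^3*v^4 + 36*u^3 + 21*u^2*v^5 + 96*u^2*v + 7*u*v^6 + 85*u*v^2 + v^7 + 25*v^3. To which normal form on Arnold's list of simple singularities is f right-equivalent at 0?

D_{8}

The Hessian of f at 0 is [[0, 0], [0, 0]] with rank 0, so corank 2. A Groebner basis of the Jacobian ideal J(f) in C{u,v} is {-279936*u*v/7 + v^6 - 233280*v^2/7, u*v^2 + 5*v^3/6, u^2 + 11*u*v/6 + 5*v^2/6}; counting standard monomials gives mu = 8. Corank 2; j^3 = (u + v)*(6*u + 5*v)^2 has shape L^2 M (L != M), so D-series; mu = 8 gives D_8.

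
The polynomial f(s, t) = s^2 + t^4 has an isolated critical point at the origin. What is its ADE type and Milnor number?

The Hessian of f at 0 has rank 1. Corank 1: A-series; mu = 3 gives A_3.

Type A_{3}, Milnor number mu = 3.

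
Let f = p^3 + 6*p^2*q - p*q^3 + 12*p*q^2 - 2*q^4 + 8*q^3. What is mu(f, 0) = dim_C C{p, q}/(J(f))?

7

The Hessian of f at 0 has rank 0. Corank 2; j^3 = (p + 2*q)^3 is a perfect cube, so E-series; the 4-jet and mu = 7 give E_7.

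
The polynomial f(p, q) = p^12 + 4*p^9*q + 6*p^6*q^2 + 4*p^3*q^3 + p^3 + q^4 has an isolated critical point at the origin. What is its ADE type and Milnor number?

Type E_6, Milnor number mu = 6.

The Hessian of f at 0 has rank 0. Corank 2; j^3 = p^3 is a perfect cube, so E-series; the 4-jet and mu = 6 give E_6.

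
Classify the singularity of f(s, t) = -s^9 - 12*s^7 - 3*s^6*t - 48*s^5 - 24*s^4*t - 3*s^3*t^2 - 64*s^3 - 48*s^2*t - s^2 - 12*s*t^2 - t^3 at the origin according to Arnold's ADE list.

A2

The Hessian of f at 0 has rank 1. Corank 1: A-series; mu = 2 gives A_2.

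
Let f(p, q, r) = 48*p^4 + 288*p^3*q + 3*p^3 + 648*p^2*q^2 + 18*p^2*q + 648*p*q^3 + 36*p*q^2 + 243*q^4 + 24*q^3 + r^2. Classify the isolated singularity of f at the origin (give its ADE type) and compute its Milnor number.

Type E_6, Milnor number mu = 6.

The Hessian of f at 0 has rank 1. Corank 2; j^3 = 3*(p + 2*q)^3 is a perfect cube, so E-series; the 4-jet and mu = 6 give E_6.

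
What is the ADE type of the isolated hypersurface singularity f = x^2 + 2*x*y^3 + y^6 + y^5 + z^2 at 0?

A_{4}

The Hessian of f at 0 is [[2, 0, 0], [0, 0, 0], [0, 0, 2]] with rank 2, so corank 1. A Groebner basis of the Jacobian ideal J(f) in C{x,y,z} is {x + y^3, x^2, x*y, z}; counting standard monomials gives mu = 4. Corank 1: A-series; mu = 4 gives A_4.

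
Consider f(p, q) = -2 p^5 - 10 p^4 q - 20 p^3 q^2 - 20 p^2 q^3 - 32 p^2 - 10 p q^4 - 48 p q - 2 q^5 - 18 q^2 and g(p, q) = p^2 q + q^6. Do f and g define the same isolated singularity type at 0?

No.

The Hessian of f at 0 has rank 1. Corank 1: A-series; mu = 4 gives A_4. The Hessian of g at 0 has rank 0. Corank 2; j^3 = p^2*q has shape L^2 M (L != M), so D-series; mu = 7 gives D_7. f is A_4 but g is D_7, hence not right-equivalent.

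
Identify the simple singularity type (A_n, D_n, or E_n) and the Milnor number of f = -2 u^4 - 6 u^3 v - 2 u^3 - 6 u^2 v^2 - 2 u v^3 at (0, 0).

Type E_{7}, Milnor number mu = 7.

The Hessian of f at 0 has rank 0. Corank 2; j^3 = -2*u^3 is a perfect cube, so E-series; the 4-jet and mu = 7 give E_7.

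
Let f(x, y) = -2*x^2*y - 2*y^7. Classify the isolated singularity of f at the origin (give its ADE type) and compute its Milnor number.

The Hessian of f at 0 has rank 0. Corank 2; j^3 = -2*x^2*y has shape L^2 M (L != M), so D-series; mu = 8 gives D_8.

Type D_8, Milnor number mu = 8.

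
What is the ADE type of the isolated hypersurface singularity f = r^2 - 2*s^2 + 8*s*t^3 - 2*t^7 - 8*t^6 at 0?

A_{6}

The Hessian of f at 0 is [[-4, 0, 0], [0, 0, 0], [0, 0, 2]] with rank 2, so corank 1. A Groebner basis of the Jacobian ideal J(f) in C{s,t,r} is {-s/2 + t^3, s^2, r}; counting standard monomials gives mu = 6. Corank 1: A-series; mu = 6 gives A_6.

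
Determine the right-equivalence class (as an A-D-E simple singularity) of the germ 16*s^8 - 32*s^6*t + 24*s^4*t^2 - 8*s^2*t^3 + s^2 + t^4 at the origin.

A3

The Hessian of f at 0 has rank 1. Corank 1: A-series; mu = 3 gives A_3.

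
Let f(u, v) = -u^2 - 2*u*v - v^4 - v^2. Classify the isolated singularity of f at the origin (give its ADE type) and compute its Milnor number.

The Hessian of f at 0 is [[-2, -2], [-2, -2]] with rank 1, so corank 1. A Groebner basis of the Jacobian ideal J(f) in C{u,v} is {v^3, u + v}; counting standard monomials gives mu = 3. Corank 1: A-series; mu = 3 gives A_3.

Type A_{3}, Milnor number mu = 3.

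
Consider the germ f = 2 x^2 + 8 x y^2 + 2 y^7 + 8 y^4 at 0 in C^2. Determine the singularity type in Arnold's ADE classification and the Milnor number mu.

Type A_6, Milnor number mu = 6.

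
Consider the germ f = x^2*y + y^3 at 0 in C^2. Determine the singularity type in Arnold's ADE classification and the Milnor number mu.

Type D4, Milnor number mu = 4.

The Hessian of f at 0 is [[0, 0], [0, 0]] with rank 0, so corank 2. A Groebner basis of the Jacobian ideal J(f) in C{x,y} is {y^3, x^2 + 3*y^2, x*y}; counting standard monomials gives mu = 4. Corank 2; j^3 = y*(x^2 + y^2) splits into three distinct lines over C (the quadratic factor has nonzero discriminant), so D_4.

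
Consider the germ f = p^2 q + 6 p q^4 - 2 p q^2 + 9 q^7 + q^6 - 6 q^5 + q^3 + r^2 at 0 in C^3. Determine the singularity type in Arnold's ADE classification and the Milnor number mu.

The Hessian of f at 0 has rank 1. Corank 2; j^3 = q*(p - q)^2 has shape L^2 M (L != M), so D-series; mu = 7 gives D_7.

Type D_{7}, Milnor number mu = 7.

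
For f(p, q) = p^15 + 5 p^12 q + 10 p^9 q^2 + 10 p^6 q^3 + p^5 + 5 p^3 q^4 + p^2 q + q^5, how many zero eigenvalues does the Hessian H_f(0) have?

2

The Hessian at 0 is [[0, 0], [0, 0]] of rank 0; hence corank 2.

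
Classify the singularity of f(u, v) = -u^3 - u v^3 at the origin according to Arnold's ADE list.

E_7

The Hessian of f at 0 is [[0, 0], [0, 0]] with rank 0, so corank 2. A Groebner basis of the Jacobian ideal J(f) in C{u,v} is {u^3, u*v^2, 3*u^2 + v^3}; counting standard monomials gives mu = 7. Corank 2; j^3 = -u^3 is a perfect cube, so E-series; the 4-jet and mu = 7 give E_7.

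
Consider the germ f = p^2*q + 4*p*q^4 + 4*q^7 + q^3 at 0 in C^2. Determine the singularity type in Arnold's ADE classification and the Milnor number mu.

The Hessian of f at 0 has rank 0. Corank 2; j^3 = q*(p^2 + q^2) splits into three distinct lines over C (the quadratic factor has nonzero discriminant), so D_4.

Type D4, Milnor number mu = 4.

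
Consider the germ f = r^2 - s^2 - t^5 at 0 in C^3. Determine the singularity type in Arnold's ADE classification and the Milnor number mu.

The Hessian of f at 0 has rank 2. Corank 1: A-series; mu = 4 gives A_4.

Type A_{4}, Milnor number mu = 4.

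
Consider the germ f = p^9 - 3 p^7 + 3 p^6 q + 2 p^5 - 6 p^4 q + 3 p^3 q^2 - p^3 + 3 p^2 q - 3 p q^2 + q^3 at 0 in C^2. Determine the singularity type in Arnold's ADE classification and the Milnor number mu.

The Hessian of f at 0 has rank 0. Corank 2; j^3 = -(p - q)^3 is a perfect cube, so E-series; the 5-jet and mu = 8 give E_8.

Type E8, Milnor number mu = 8.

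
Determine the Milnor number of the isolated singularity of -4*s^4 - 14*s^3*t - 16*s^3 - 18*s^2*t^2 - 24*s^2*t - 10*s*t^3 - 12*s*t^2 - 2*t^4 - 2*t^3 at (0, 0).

The Hessian of f at 0 has rank 0. Corank 2; j^3 = -2*(2*s + t)^3 is a perfect cube, so E-series; the 4-jet and mu = 7 give E_7.

7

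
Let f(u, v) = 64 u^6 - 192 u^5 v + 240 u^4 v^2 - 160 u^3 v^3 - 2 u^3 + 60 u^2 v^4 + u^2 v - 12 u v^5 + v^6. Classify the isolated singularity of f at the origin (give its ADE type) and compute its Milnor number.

The Hessian of f at 0 has rank 0. Corank 2; j^3 = -u^2*(2*u - v) has shape L^2 M (L != M), so D-series; mu = 7 gives D_7.

Type D_{7}, Milnor number mu = 7.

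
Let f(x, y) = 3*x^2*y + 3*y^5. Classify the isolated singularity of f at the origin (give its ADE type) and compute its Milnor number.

Type D_{6}, Milnor number mu = 6.

The Hessian of f at 0 has rank 0. Corank 2; j^3 = 3*x^2*y has shape L^2 M (L != M), so D-series; mu = 6 gives D_6.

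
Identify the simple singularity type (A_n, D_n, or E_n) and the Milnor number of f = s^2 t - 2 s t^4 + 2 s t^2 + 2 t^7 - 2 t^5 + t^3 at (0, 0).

The Hessian of f at 0 has rank 0. Corank 2; j^3 = t*(s + t)^2 has shape L^2 M (L != M), so D-series; mu = 8 gives D_8.

Type D_{8}, Milnor number mu = 8.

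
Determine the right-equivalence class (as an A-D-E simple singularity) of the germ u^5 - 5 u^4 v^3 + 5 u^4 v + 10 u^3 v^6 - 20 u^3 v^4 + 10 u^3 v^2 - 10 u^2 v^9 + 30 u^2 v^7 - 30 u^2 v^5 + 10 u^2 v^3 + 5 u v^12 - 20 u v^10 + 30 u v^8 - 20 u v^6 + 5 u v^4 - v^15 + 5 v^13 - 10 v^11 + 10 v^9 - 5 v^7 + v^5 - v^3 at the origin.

The Hessian of f at 0 is [[0, 0], [0, 0]] with rank 0, so corank 2. A Groebner basis of the Jacobian ideal J(f) in C{u,v} is {u^4 + 4*u^3*v, v^2}; counting standard monomials gives mu = 8. Corank 2; j^3 = -v^3 is a perfect cube, so E-series; the 5-jet and mu = 8 give E_8.

E_{8}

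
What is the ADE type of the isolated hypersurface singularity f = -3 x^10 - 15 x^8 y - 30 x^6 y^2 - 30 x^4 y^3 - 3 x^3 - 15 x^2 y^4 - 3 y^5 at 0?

The Hessian of f at 0 has rank 0. Corank 2; j^3 = -3*x^3 is a perfect cube, so E-series; the 5-jet and mu = 8 give E_8.

E_{8}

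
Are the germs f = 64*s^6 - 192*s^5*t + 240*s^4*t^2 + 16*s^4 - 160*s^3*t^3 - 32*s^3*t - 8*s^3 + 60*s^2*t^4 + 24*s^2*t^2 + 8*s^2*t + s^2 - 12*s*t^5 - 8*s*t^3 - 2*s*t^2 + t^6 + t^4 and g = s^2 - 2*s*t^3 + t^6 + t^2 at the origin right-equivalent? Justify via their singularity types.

The Hessian of f at 0 has rank 1. Corank 1: A-series; mu = 5 gives A_5. The Hessian of g at 0 has rank 2. Corank 0: nondegenerate Morse point, so A_1. f is A_5 but g is A_1, hence not right-equivalent.

No.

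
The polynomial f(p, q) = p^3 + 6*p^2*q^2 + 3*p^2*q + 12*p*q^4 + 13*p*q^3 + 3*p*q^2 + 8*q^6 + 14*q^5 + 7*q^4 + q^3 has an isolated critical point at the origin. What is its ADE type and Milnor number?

Type E_{7}, Milnor number mu = 7.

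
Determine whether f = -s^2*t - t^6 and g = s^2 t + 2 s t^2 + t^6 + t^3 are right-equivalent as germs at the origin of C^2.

The Hessian of f at 0 has rank 0. Corank 2; j^3 = -s^2*t has shape L^2 M (L != M), so D-series; mu = 7 gives D_7. The Hessian of g at 0 has rank 0. Corank 2; j^3 = t*(s + t)^2 has shape L^2 M (L != M), so D-series; mu = 7 gives D_7. Both have type D_7, hence right-equivalent.

Yes.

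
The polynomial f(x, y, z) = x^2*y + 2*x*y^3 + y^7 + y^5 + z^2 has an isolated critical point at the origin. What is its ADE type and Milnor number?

Type D_{8}, Milnor number mu = 8.

The Hessian of f at 0 is [[0, 0, 0], [0, 0, 0], [0, 0, 2]] with rank 1, so corank 2. A Groebner basis of the Jacobian ideal J(f) in C{x,y,z} is {x^2*y^2 + x^2/7 + x*y^2/7, x^3 - x^2/7 - x*y^2/7, x*y + y^3, z}; counting standard monomials gives mu = 8. Corank 2; j^3 = x^2*y has shape L^2 M (L != M), so D-series; mu = 8 gives D_8.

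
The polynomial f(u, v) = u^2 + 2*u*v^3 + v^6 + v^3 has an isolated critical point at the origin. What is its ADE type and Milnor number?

Type A2, Milnor number mu = 2.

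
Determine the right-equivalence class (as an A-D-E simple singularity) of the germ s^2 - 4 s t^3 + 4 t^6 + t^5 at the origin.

The Hessian of f at 0 has rank 1. Corank 1: A-series; mu = 4 gives A_4.

A_{4}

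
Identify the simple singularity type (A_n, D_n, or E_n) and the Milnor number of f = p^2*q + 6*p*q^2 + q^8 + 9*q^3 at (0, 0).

Type D_{9}, Milnor number mu = 9.

The Hessian of f at 0 is [[0, 0], [0, 0]] with rank 0, so corank 2. A Groebner basis of the Jacobian ideal J(f) in C{p,q} is {p^2/8 + q^7 - 9*q^2/8, p^3 + 27*q^3, p*q + 3*q^2}; counting standard monomials gives mu = 9. Corank 2; j^3 = q*(p + 3*q)^2 has shape L^2 M (L != M), so D-series; mu = 9 gives D_9.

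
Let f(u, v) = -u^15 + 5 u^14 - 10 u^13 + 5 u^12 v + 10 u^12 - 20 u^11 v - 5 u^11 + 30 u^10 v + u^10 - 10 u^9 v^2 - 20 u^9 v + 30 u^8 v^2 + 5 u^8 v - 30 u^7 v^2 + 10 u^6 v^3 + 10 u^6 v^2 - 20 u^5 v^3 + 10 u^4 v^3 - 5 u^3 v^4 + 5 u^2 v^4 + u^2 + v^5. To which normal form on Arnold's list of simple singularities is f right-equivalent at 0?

The Hessian of f at 0 is [[2, 0], [0, 0]] with rank 1, so corank 1. A Groebner basis of the Jacobian ideal J(f) in C{u,v} is {v^4, u}; counting standard monomials gives mu = 4. Corank 1: A-series; mu = 4 gives A_4.

A4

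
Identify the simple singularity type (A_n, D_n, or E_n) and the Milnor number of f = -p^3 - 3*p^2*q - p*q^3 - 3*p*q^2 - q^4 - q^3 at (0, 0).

Type E7, Milnor number mu = 7.

The Hessian of f at 0 has rank 0. Corank 2; j^3 = -(p + q)^3 is a perfect cube, so E-series; the 4-jet and mu = 7 give E_7.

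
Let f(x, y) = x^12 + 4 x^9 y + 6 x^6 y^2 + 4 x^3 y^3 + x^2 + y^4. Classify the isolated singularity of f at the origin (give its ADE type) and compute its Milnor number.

The Hessian of f at 0 has rank 1. Corank 1: A-series; mu = 3 gives A_3.

Type A_{3}, Milnor number mu = 3.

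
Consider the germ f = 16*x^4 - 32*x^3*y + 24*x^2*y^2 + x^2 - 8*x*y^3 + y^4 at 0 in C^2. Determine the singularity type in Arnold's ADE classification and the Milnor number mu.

Type A_3, Milnor number mu = 3.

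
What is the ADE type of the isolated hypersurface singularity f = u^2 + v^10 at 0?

A_{9}

The Hessian of f at 0 has rank 1. Corank 1: A-series; mu = 9 gives A_9.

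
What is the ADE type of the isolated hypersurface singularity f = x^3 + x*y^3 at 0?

The Hessian of f at 0 has rank 0. Corank 2; j^3 = x^3 is a perfect cube, so E-series; the 4-jet and mu = 7 give E_7.

E7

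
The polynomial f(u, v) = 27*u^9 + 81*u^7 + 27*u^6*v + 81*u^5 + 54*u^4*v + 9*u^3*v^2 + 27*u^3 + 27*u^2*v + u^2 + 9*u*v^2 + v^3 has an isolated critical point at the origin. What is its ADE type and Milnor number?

Type A2, Milnor number mu = 2.

The Hessian of f at 0 has rank 1. Corank 1: A-series; mu = 2 gives A_2.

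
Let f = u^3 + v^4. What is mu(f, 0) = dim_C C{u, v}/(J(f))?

The Hessian of f at 0 is [[0, 0], [0, 0]] with rank 0, so corank 2. A Groebner basis of the Jacobian ideal J(f) in C{u,v} is {v^3, u^2}; counting standard monomials gives mu = 6. Corank 2; j^3 = u^3 is a perfect cube, so E-series; the 4-jet and mu = 6 give E_6.

6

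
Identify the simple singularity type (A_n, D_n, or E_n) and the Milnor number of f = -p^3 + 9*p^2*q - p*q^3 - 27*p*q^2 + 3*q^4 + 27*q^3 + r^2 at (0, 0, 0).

The Hessian of f at 0 is [[0, 0, 0], [0, 0, 0], [0, 0, 2]] with rank 1, so corank 2. A Groebner basis of the Jacobian ideal J(f) in C{p,q,r} is {p^3 - 9*p^2*q - 162*p^2 + 972*p*q - 1458*q^2, 9*p^2 + p*q^2 - 54*p*q + 81*q^2, 3*p^2 - 18*p*q + q^3 + 27*q^2, r}; counting standard monomials gives mu = 7. Corank 2; j^3 = -(p - 3*q)^3 is a perfect cube, so E-series; the 4-jet and mu = 7 give E_7.

Type E_7, Milnor number mu = 7.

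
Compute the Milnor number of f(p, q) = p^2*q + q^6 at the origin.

The Hessian of f at 0 is [[0, 0], [0, 0]] with rank 0, so corank 2. A Groebner basis of the Jacobian ideal J(f) in C{p,q} is {p^2/6 + q^5, p^3, p*q}; counting standard monomials gives mu = 7. Corank 2; j^3 = p^2*q has shape L^2 M (L != M), so D-series; mu = 7 gives D_7.

7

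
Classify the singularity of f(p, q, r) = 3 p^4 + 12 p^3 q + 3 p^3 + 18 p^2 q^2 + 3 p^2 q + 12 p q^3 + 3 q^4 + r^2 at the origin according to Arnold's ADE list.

D5

The Hessian of f at 0 has rank 1. Corank 2; j^3 = 3*p^2*(p + q) has shape L^2 M (L != M), so D-series; mu = 5 gives D_5.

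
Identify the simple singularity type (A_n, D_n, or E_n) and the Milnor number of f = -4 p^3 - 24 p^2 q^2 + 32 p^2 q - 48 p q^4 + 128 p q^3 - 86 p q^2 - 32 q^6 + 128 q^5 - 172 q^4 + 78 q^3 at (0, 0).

The Hessian of f at 0 is [[0, 0], [0, 0]] with rank 0, so corank 2. A Groebner basis of the Jacobian ideal J(f) in C{p,q} is {q^3, p^2 - 23*q^2/2, p*q - 7*q^2/2}; counting standard monomials gives mu = 4. Corank 2; j^3 = -2*(p - 3*q)*(2*p^2 - 10*p*q + 13*q^2) splits into three distinct lines over C (the quadratic factor has nonzero discriminant), so D_4.

Type D4, Milnor number mu = 4.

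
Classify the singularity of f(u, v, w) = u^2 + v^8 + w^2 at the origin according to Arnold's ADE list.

The Hessian of f at 0 has rank 2. Corank 1: A-series; mu = 7 gives A_7.

A_{7}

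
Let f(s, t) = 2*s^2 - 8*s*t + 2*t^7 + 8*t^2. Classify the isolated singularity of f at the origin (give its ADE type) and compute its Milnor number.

The Hessian of f at 0 has rank 1. Corank 1: A-series; mu = 6 gives A_6.

Type A_{6}, Milnor number mu = 6.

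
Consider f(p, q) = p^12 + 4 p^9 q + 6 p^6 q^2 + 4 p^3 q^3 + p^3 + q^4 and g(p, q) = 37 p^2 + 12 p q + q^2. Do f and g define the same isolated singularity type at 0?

The Hessian of f at 0 is [[0, 0], [0, 0]] with rank 0, so corank 2. A Groebner basis of the Jacobian ideal J(f) in C{p,q} is {q^3, p^2}; counting standard monomials gives mu = 6. Corank 2; j^3 = p^3 is a perfect cube, so E-series; the 4-jet and mu = 6 give E_6. The Hessian of g at 0 is [[74, 12], [12, 2]] with rank 2, so corank 0. A Groebner basis of the Jacobian ideal J(g) in C{p,q} is {p, q}; counting standard monomials gives mu = 1. Corank 0: nondegenerate Morse point, so A_1. f is E_6 but g is A_1, hence not right-equivalent.

No.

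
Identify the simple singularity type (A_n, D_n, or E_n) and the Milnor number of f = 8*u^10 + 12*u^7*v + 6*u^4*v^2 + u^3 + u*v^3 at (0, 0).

The Hessian of f at 0 has rank 0. Corank 2; j^3 = u^3 is a perfect cube, so E-series; the 4-jet and mu = 7 give E_7.

Type E7, Milnor number mu = 7.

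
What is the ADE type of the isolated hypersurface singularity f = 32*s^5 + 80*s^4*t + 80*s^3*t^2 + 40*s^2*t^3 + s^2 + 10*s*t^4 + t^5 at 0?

A4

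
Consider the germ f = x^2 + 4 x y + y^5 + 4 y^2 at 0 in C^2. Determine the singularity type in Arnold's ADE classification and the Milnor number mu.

Type A4, Milnor number mu = 4.

The Hessian of f at 0 has rank 1. Corank 1: A-series; mu = 4 gives A_4.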